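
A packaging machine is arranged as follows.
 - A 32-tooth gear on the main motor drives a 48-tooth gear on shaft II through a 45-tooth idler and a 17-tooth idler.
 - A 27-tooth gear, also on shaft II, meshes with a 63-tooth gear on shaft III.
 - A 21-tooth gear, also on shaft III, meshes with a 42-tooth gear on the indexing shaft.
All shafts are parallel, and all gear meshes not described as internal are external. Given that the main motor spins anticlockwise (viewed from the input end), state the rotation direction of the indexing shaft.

the main motor → shaft II: driver → idler → idler → driven is 3 external meshes, 3 reversals → CW.
shaft II → shaft III: external mesh, 1 reversal → CCW.
shaft III → the indexing shaft: external mesh, 1 reversal → CW.
5 reversals in total — an odd number — so the indexing shaft turns opposite to the main motor.

clockwise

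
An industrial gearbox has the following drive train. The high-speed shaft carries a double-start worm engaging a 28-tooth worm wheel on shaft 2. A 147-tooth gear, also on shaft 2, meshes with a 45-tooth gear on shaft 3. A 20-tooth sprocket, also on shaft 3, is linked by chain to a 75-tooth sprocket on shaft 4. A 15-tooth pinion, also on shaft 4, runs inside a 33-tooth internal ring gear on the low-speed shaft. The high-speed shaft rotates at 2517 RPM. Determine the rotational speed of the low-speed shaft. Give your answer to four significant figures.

71.19 RPM

worm 28/2 = 14 → 2517/14 = 179.79 RPM
gear mesh 45/147 = 0.30612 → 179.79/0.30612 = 587.3 RPM
chain 75/20 = 3.75 → 587.3/3.75 = 156.61 RPM
internal gear 33/15 = 2.2 → 156.61/2.2 = 71.188 RPM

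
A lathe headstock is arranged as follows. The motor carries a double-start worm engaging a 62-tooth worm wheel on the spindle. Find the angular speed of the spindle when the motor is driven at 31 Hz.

worm 62/2 = 31 → 31/31 = 1 Hz

1 Hz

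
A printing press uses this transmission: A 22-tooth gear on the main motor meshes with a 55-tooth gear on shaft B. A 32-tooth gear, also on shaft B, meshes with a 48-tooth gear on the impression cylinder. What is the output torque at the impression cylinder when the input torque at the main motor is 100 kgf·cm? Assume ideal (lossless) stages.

375 kgf·cm

After the gear mesh (55/22): 100 × 2.5 = 250 kgf·cm
After the gear mesh (48/32): 250 × 1.5 = 375 kgf·cm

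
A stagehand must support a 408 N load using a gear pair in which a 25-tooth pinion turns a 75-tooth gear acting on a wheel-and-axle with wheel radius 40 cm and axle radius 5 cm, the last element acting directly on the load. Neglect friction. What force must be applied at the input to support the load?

17 N

Gear pair MA = 75/25 = 3.
Wheel-and-axle MA = R/r = 40/5 = 8.
Combined ideal MA = 3 × 8 = 24.
Effort = load / MA = 408 / 24 = 17 N.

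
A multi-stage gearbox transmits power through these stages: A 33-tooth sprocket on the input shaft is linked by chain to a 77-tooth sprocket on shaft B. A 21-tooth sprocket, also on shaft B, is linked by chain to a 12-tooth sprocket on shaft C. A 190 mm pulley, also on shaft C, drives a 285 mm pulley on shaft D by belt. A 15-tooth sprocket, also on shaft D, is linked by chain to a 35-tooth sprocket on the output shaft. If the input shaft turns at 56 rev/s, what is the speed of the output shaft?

12 rev/s

chain 77/33 = 2.3333 → 56/2.3333 = 24 rev/s
chain 12/21 = 0.57143 → 24/0.57143 = 42 rev/s
belt 285/190 = 1.5 → 42/1.5 = 28 rev/s
chain 35/15 = 2.3333 → 28/2.3333 = 12 rev/s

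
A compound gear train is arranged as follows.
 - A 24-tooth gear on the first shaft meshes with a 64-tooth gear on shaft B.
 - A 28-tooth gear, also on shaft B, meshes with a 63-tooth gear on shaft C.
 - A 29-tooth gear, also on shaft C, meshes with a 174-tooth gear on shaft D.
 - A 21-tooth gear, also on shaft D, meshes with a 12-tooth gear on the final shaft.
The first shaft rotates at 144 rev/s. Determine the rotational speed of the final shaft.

7 rev/s

gear mesh 64/24 = 2.6667 → 144/2.6667 = 54 rev/s
gear mesh 63/28 = 2.25 → 54/2.25 = 24 rev/s
gear mesh 174/29 = 6 → 24/6 = 4 rev/s
gear mesh 12/21 = 0.57143 → 4/0.57143 = 7 rev/s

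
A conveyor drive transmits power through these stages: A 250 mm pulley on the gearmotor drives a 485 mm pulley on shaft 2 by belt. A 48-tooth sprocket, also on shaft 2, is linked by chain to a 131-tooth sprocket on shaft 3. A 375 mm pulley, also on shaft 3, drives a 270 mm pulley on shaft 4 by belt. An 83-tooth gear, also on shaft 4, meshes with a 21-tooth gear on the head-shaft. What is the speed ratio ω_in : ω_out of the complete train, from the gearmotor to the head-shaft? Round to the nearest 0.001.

Each stage contributes driven/driver: belt 485/250 = 1.94, chain 131/48 = 2.7292, belt 270/375 = 0.72, gear mesh 21/83 = 0.25301.
Overall: 1.94 × 2.7292 × 0.72 × 0.25301 = 0.96451.

0.965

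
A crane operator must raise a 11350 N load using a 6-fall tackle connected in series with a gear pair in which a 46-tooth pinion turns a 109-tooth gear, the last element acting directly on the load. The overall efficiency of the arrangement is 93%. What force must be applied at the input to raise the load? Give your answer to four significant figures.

Block-and-tackle MA = number of supporting rope parts = 6.
Gear pair MA = 109/46 = 2.3696.
Combined ideal MA = 6 × 2.3696 = 14.217.
Actual MA = 14.217 × 0.93 = 13.222.
Effort = load / actual MA = 11350 / 13.222 = 858.41 N.

858.4 N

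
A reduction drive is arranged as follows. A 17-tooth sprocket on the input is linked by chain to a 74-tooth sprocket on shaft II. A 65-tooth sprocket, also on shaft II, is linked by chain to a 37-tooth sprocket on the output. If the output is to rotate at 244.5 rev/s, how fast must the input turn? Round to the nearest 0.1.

605.8 rev/s

Overall ratio R = 4.3529 × 0.56923 = 2.4778.
Required input speed = output speed × R = 244.5 × 2.4778 = 605.83 rev/s.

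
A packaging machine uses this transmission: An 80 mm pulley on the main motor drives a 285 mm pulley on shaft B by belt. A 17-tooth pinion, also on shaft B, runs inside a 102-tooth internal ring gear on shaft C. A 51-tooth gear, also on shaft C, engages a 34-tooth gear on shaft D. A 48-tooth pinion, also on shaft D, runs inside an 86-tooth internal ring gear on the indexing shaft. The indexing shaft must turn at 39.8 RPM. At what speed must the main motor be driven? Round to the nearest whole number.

Overall ratio R = 3.5625 × 6 × 0.66667 × 1.7917 = 25.531.
Required input speed = output speed × R = 39.8 × 25.531 = 1016.1 RPM.

1016 RPM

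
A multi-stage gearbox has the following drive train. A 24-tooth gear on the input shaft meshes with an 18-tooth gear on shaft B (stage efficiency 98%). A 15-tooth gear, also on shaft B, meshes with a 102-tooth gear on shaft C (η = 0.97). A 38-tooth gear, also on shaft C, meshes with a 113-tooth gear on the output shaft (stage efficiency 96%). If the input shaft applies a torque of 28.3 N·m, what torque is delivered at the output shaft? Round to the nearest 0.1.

After the gear mesh (18/24): 28.3 × 0.75 × 0.98 = 20.8 N·m
After the gear mesh (102/15): 20.8 × 6.8 × 0.97 = 137.2 N·m
After the gear mesh (113/38): 137.2 × 2.9737 × 0.96 = 391.67 N·m

391.7 N·m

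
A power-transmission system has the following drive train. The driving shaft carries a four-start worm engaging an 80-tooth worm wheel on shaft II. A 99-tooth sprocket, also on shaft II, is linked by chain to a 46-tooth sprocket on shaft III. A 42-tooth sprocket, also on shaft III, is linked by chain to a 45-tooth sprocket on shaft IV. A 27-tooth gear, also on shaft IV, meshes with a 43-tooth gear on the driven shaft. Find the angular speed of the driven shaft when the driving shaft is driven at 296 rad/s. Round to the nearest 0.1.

Worm: ratio = 80/4 = 20, so shaft II turns at 296 / 20 = 14.8 rad/s.
Chain: ratio = 46/99 = 0.46465, so shaft III turns at 14.8 / 0.46465 = 31.852 rad/s.
Chain: ratio = 45/42 = 1.0714, so shaft IV turns at 31.852 / 1.0714 = 29.729 rad/s.
Gear mesh: ratio = 43/27 = 1.5926, so the driven shaft turns at 29.729 / 1.5926 = 18.667 rad/s.

18.7 rad/s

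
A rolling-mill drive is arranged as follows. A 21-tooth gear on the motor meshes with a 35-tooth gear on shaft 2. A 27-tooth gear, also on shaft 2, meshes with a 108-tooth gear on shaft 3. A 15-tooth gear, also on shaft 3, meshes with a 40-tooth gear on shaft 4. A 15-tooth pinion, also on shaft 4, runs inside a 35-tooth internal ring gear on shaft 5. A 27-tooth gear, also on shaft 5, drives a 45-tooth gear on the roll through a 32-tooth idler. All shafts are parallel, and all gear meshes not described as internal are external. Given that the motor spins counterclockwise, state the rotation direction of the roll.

the motor → shaft 2: external mesh, 1 reversal → CW.
shaft 2 → shaft 3: external mesh, 1 reversal → CCW.
shaft 3 → shaft 4: external mesh, 1 reversal → CW.
shaft 4 → shaft 5: internal mesh, same direction → CW.
shaft 5 → the roll: driver → idler → driven is 2 external meshes, 2 reversals → CW.
5 reversals in total — an odd number — so the roll turns opposite to the motor.

clockwise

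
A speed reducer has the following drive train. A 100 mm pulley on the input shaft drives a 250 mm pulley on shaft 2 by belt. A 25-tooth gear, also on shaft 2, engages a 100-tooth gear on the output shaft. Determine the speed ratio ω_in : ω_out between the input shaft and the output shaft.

Each stage contributes driven/driver: belt 250/100 = 2.5, gear mesh 100/25 = 4.
Overall: 2.5 × 4 = 10.

10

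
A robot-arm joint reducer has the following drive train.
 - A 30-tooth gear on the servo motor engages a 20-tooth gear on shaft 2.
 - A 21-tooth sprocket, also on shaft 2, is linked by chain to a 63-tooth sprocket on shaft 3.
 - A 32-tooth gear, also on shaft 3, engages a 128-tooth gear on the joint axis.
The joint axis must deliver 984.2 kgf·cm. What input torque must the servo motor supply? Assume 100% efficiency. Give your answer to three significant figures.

123 kgf·cm

Overall ratio R = 0.66667 × 3 × 4 = 8.
Input torque = output torque / R = 984.2 / 8 = 123.03 kgf·cm.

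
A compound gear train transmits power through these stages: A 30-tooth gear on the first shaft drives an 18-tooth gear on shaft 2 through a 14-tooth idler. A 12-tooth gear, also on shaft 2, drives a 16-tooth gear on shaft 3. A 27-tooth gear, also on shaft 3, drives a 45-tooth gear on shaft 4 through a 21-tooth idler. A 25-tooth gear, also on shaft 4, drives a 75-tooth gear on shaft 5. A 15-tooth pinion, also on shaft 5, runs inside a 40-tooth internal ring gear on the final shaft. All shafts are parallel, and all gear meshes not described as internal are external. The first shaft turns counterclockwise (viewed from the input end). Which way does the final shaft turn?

the first shaft → shaft 2: driver → idler → driven is 2 external meshes, 2 reversals → CCW.
shaft 2 → shaft 3: external mesh, 1 reversal → CW.
shaft 3 → shaft 4: driver → idler → driven is 2 external meshes, 2 reversals → CW.
shaft 4 → shaft 5: external mesh, 1 reversal → CCW.
shaft 5 → the final shaft: internal mesh, same direction → CCW.
6 reversals in total — an even number — so the final shaft turns the same way as the first shaft.

counterclockwise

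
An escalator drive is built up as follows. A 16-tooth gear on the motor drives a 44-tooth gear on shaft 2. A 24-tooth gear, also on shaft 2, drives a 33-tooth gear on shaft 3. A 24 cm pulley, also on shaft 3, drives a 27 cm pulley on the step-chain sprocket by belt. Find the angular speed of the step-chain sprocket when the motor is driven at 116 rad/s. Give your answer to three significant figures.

27.3 rad/s

Gear mesh: ratio = 44/16 = 2.75, so shaft 2 turns at 116 / 2.75 = 42.182 rad/s.
Gear mesh: ratio = 33/24 = 1.375, so shaft 3 turns at 42.182 / 1.375 = 30.678 rad/s.
Belt: ratio = 27/24 = 1.125, so the step-chain sprocket turns at 30.678 / 1.125 = 27.269 rad/s.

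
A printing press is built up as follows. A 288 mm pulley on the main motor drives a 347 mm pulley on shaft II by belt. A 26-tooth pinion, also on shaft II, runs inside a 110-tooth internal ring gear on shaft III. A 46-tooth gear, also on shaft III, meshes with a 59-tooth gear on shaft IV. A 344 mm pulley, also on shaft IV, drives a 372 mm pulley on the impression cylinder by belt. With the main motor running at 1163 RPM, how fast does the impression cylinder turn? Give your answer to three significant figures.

belt 347/288 = 1.2049 → 1163/1.2049 = 965.26 RPM
internal gear 110/26 = 4.2308 → 965.26/4.2308 = 228.15 RPM
gear mesh 59/46 = 1.2826 → 228.15/1.2826 = 177.88 RPM
belt 372/344 = 1.0814 → 177.88/1.0814 = 164.49 RPM

164 RPM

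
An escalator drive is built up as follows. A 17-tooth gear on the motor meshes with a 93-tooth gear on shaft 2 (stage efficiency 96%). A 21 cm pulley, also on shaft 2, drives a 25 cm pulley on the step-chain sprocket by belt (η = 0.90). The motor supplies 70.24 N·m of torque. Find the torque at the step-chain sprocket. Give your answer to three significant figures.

After the gear mesh (93/17): 70.24 × 5.4706 × 0.96 = 368.88 N·m
After the belt (25/21): 368.88 × 1.1905 × 0.90 = 395.23 N·m

395 N·m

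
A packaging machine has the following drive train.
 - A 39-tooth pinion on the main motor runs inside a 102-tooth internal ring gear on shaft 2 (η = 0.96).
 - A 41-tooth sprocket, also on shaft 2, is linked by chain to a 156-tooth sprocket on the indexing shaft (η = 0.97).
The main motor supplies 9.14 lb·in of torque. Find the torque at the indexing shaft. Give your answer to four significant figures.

84.70 lb·in

After the internal gear (102/39): 9.14 × 2.6154 × 0.96 = 22.948 lb·in
After the chain (156/41): 22.948 × 3.8049 × 0.97 = 84.697 lb·in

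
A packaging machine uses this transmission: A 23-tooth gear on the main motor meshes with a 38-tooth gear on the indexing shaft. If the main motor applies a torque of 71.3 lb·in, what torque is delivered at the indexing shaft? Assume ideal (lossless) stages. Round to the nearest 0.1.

gear mesh 38/23 = 1.6522 → τ = 71.3·1.6522 = 117.8 lb·in

117.8 lb·in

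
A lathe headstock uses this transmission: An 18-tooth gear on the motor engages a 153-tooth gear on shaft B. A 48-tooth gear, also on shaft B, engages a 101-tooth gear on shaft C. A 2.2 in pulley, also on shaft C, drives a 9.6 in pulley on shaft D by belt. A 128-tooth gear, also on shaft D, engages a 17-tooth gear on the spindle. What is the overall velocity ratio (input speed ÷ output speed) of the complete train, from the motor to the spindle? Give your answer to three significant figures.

Each stage contributes driven/driver: gear mesh 153/18 = 8.5, gear mesh 101/48 = 2.1042, belt 9.6/2.2 = 4.3636, gear mesh 17/128 = 0.13281.
Overall: 8.5 × 2.1042 × 4.3636 × 0.13281 = 10.365.

10.4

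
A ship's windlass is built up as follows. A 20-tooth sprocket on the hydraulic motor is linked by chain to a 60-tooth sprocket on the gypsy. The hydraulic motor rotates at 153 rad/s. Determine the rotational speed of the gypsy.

51 rad/s

Chain: ratio = 60/20 = 3, so the gypsy turns at 153 / 3 = 51 rad/s.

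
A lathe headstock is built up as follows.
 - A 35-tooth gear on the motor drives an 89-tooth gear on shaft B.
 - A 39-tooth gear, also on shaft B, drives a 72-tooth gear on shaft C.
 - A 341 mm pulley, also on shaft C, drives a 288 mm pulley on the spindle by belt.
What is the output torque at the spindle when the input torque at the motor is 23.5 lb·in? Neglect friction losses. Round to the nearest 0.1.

93.2 lb·in

After the gear mesh (89/35): 23.5 × 2.5429 = 59.757 lb·in
After the gear mesh (72/39): 59.757 × 1.8462 = 110.32 lb·in
After the belt (288/341): 110.32 × 0.84457 = 93.174 lb·in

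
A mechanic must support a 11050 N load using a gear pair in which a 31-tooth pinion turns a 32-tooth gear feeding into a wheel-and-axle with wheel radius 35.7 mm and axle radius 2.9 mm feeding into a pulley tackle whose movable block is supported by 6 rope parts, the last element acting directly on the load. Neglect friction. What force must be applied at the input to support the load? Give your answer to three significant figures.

Gear pair MA = 32/31 = 1.0323.
Wheel-and-axle MA = R/r = 35.7/2.9 = 12.31.
Block-and-tackle MA = number of supporting rope parts = 6.
Combined ideal MA = 1.0323 × 12.31 × 6 = 76.245.
Effort = load / MA = 11050 / 76.245 = 144.93 N.

145 N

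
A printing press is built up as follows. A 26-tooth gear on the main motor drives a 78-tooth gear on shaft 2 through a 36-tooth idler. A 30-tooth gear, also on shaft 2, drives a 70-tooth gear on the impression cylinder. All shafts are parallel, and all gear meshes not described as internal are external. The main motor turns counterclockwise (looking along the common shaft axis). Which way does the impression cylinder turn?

clockwise

the main motor → shaft 2: driver → idler → driven is 2 external meshes, 2 reversals → CCW.
shaft 2 → the impression cylinder: external mesh, 1 reversal → CW.
3 reversals in total — an odd number — so the impression cylinder turns opposite to the main motor.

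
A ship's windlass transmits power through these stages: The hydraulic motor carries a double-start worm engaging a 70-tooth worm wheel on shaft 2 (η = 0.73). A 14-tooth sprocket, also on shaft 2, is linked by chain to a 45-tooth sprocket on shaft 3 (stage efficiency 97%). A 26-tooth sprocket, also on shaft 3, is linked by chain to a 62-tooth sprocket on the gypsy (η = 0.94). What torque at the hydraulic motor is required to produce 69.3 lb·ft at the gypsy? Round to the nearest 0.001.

0.388 lb·ft

Overall ratio R = 35 × 3.2143 × 2.3846 = 268.27; overall efficiency η = 0.73 × 0.97 × 0.94 = 0.6656.
Input torque = output torque / (R × η) = 69.3 / (268.27 × 0.6656) = 0.3881 lb·ft.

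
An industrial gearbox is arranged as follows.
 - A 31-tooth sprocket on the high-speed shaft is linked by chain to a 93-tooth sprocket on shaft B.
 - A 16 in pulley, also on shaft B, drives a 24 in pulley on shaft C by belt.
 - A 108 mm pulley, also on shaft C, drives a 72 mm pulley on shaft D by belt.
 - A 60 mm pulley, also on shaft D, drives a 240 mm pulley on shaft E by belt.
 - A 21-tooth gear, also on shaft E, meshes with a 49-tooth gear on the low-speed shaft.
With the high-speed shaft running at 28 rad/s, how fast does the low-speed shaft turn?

1 rad/s

the high-speed shaft → shaft B (chain, 93/31): 28 ÷ 3 = 9.3333 rad/s
shaft B → shaft C (belt, 24/16): 9.3333 ÷ 1.5 = 6.2222 rad/s
shaft C → shaft D (belt, 72/108): 6.2222 ÷ 0.66667 = 9.3333 rad/s
shaft D → shaft E (belt, 240/60): 9.3333 ÷ 4 = 2.3333 rad/s
shaft E → the low-speed shaft (gear mesh, 49/21): 2.3333 ÷ 2.3333 = 1 rad/s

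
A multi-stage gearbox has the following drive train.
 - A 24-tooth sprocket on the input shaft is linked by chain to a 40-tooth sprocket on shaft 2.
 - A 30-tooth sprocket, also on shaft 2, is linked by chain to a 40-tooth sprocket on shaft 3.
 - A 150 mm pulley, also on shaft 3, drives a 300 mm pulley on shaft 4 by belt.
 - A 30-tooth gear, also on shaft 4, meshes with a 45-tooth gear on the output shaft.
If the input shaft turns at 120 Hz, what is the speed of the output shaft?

18 Hz

the input shaft → shaft 2 (chain, 40/24): 120 ÷ 1.6667 = 72 Hz
shaft 2 → shaft 3 (chain, 40/30): 72 ÷ 1.3333 = 54 Hz
shaft 3 → shaft 4 (belt, 300/150): 54 ÷ 2 = 27 Hz
shaft 4 → the output shaft (gear mesh, 45/30): 27 ÷ 1.5 = 18 Hz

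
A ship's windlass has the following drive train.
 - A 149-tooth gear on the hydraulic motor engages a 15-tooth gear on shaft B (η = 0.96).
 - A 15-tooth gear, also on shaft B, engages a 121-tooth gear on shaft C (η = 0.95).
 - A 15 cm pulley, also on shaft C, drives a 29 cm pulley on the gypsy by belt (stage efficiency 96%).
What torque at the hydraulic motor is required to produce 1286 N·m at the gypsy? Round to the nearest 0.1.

935.6 N·m

Overall ratio R = 0.10067 × 8.0667 × 1.9333 = 1.57; overall efficiency η = 0.96 × 0.95 × 0.96 = 0.8755.
Input torque = output torque / (R × η) = 1286 / (1.57 × 0.8755) = 935.55 N·m.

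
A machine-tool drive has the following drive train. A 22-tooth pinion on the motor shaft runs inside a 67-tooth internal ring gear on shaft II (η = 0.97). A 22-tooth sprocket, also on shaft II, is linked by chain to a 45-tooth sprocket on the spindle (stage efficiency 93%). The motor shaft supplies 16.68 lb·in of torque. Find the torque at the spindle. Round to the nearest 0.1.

After the internal gear (67/22): 16.68 × 3.0455 × 0.97 = 49.274 lb·in
After the chain (45/22): 49.274 × 2.0455 × 0.93 = 93.733 lb·in

93.7 lb·in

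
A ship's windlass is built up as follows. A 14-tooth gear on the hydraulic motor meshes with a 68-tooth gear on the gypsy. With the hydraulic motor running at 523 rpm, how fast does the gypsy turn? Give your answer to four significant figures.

107.7 rpm

the hydraulic motor → the gypsy (gear mesh, 68/14): 523 ÷ 4.8571 = 107.68 rpm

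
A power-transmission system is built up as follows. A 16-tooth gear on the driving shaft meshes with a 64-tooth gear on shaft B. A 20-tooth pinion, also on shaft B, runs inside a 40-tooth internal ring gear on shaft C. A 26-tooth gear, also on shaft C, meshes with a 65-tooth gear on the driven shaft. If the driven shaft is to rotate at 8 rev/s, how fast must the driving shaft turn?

Overall ratio R = 4 × 2 × 2.5 = 20.
Required input speed = output speed × R = 8 × 20 = 160 rev/s.

160 rev/s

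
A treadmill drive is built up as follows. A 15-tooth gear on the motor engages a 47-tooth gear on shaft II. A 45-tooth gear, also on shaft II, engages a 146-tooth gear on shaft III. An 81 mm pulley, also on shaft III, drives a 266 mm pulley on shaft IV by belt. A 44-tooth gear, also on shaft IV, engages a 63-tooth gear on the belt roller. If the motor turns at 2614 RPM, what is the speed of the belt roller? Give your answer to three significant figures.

Gear mesh: ratio = 47/15 = 3.1333, so shaft II turns at 2614 / 3.1333 = 834.26 RPM.
Gear mesh: ratio = 146/45 = 3.2444, so shaft III turns at 834.26 / 3.2444 = 257.13 RPM.
Belt: ratio = 266/81 = 3.284, so shaft IV turns at 257.13 / 3.284 = 78.3 RPM.
Gear mesh: ratio = 63/44 = 1.4318, so the belt roller turns at 78.3 / 1.4318 = 54.686 RPM.

54.7 RPM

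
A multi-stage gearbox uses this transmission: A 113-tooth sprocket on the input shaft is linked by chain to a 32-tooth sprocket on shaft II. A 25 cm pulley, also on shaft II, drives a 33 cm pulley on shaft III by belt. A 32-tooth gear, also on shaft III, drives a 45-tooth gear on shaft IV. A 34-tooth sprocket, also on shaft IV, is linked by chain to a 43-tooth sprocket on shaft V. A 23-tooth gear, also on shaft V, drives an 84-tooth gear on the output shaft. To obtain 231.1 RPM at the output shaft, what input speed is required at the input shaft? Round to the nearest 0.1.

Overall ratio R = 0.28319 × 1.32 × 1.4062 × 1.2647 × 3.6522 = 2.428.
Required input speed = output speed × R = 231.1 × 2.428 = 561.11 RPM.

561.1 RPM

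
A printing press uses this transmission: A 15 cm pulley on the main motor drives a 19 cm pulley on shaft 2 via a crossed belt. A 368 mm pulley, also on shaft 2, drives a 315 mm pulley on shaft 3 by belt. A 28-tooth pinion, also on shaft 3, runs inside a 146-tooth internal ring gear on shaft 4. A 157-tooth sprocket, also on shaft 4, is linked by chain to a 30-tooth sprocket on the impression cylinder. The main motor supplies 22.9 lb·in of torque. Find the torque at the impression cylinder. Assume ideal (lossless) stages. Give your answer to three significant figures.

24.7 lb·in

After the belt (19/15): 22.9 × 1.2667 = 29.007 lb·in
After the belt (315/368): 29.007 × 0.85598 = 24.829 lb·in
After the internal gear (146/28): 24.829 × 5.2143 = 129.47 lb·in
After the chain (30/157): 129.47 × 0.19108 = 24.739 lb·in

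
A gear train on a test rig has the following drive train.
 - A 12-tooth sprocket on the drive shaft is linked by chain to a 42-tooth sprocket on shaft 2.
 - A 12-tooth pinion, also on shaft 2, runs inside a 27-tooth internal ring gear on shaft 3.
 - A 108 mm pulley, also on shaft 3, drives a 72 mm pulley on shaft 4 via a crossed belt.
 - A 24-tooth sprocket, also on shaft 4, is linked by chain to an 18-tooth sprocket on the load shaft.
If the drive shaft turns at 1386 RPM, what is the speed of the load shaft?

352 RPM

chain 42/12 = 3.5 → 1386/3.5 = 396 RPM
internal gear 27/12 = 2.25 → 396/2.25 = 176 RPM
belt 72/108 = 0.66667 → 176/0.66667 = 264 RPM
chain 18/24 = 0.75 → 264/0.75 = 352 RPM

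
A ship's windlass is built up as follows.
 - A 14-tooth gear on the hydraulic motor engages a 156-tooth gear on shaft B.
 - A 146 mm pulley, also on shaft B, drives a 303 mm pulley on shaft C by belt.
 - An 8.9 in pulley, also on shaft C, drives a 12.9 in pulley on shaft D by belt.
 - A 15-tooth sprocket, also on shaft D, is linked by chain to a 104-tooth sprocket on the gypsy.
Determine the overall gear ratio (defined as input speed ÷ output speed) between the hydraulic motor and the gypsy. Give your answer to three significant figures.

Each stage contributes driven/driver: gear mesh 156/14 = 11.143, belt 303/146 = 2.0753, belt 12.9/8.9 = 1.4494, chain 104/15 = 6.9333.
Overall: 11.143 × 2.0753 × 1.4494 × 6.9333 = 232.4.

232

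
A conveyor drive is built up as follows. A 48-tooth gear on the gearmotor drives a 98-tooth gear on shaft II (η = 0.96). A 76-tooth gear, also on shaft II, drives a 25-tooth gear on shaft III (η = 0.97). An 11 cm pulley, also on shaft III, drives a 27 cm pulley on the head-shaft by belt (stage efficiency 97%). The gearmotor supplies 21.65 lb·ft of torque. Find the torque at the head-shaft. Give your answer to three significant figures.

After the gear mesh (98/48): 21.65 × 2.0417 × 0.96 = 42.434 lb·ft
After the gear mesh (25/76): 42.434 × 0.32895 × 0.97 = 13.54 lb·ft
After the belt (27/11): 13.54 × 2.4545 × 0.97 = 32.237 lb·ft

32.2 lb·ft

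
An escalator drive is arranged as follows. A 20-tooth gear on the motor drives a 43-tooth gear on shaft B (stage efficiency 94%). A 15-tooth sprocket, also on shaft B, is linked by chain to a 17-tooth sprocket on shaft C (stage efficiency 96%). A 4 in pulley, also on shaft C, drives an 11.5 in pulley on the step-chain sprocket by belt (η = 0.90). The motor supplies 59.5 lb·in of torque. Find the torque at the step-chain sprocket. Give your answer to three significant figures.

339 lb·in

After the gear mesh (43/20): 59.5 × 2.15 × 0.94 = 120.25 lb·in
After the chain (17/15): 120.25 × 1.1333 × 0.96 = 130.83 lb·in
After the belt (11.5/4): 130.83 × 2.875 × 0.90 = 338.53 lb·in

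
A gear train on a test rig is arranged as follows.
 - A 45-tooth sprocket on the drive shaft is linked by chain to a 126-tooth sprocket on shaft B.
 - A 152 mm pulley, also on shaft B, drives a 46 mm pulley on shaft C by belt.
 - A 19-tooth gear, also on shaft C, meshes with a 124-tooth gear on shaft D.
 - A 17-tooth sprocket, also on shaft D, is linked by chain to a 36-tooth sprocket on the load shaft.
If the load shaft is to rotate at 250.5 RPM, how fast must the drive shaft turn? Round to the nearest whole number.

Overall ratio R = 2.8 × 0.30263 × 6.5263 × 2.1176 = 11.711.
Required input speed = output speed × R = 250.5 × 11.711 = 2933.6 RPM.

2934 RPM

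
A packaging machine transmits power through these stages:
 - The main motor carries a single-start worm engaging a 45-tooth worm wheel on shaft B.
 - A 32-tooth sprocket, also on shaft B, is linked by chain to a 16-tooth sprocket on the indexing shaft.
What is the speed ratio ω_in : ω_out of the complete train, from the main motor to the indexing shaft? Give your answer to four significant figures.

Each stage contributes driven/driver: worm 45/1 = 45, chain 16/32 = 0.5.
Overall: 45 × 0.5 = 22.5.

22.50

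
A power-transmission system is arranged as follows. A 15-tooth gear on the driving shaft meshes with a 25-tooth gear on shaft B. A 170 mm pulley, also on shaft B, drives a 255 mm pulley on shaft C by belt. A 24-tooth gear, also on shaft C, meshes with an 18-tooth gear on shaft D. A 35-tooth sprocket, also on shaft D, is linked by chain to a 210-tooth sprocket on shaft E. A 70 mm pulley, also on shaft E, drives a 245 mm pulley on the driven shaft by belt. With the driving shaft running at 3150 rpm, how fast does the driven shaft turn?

80 rpm

Gear mesh: ratio = 25/15 = 1.6667, so shaft B turns at 3150 / 1.6667 = 1890 rpm.
Belt: ratio = 255/170 = 1.5, so shaft C turns at 1890 / 1.5 = 1260 rpm.
Gear mesh: ratio = 18/24 = 0.75, so shaft D turns at 1260 / 0.75 = 1680 rpm.
Chain: ratio = 210/35 = 6, so shaft E turns at 1680 / 6 = 280 rpm.
Belt: ratio = 245/70 = 3.5, so the driven shaft turns at 280 / 3.5 = 80 rpm.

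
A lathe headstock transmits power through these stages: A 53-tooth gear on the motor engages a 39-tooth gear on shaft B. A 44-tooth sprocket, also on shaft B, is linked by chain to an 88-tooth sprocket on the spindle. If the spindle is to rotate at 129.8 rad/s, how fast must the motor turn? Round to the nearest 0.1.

191.0 rad/s

Overall ratio R = 0.73585 × 2 = 1.4717.
Required input speed = output speed × R = 129.8 × 1.4717 = 191.03 rad/s.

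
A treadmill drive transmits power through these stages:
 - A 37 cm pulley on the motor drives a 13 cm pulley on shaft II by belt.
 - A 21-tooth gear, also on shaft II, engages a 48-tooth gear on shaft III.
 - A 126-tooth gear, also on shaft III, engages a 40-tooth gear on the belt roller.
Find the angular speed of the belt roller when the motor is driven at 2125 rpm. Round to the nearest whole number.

the motor → shaft II (belt, 13/37): 2125 ÷ 0.35135 = 6048.1 rpm
shaft II → shaft III (gear mesh, 48/21): 6048.1 ÷ 2.2857 = 2646 rpm
shaft III → the belt roller (gear mesh, 40/126): 2646 ÷ 0.31746 = 8335 rpm

8335 rpm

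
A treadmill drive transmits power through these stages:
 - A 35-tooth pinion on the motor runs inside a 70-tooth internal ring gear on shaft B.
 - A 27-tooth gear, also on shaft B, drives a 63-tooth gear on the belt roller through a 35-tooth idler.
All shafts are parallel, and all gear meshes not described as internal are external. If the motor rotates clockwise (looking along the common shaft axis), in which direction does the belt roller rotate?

the motor → shaft B: internal mesh, same direction → CW.
shaft B → the belt roller: driver → idler → driven is 2 external meshes, 2 reversals → CW.
2 reversals in total — an even number — so the belt roller turns the same way as the motor.

clockwise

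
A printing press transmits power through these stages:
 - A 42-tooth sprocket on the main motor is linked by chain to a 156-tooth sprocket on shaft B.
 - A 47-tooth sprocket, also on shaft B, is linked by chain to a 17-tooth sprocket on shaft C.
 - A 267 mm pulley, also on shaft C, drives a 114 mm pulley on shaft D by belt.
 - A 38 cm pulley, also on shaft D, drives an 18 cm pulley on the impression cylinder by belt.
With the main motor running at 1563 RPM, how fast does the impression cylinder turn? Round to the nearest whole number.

5752 RPM

Chain: ratio = 156/42 = 3.7143, so shaft B turns at 1563 / 3.7143 = 420.81 RPM.
Chain: ratio = 17/47 = 0.3617, so shaft C turns at 420.81 / 0.3617 = 1163.4 RPM.
Belt: ratio = 114/267 = 0.42697, so shaft D turns at 1163.4 / 0.42697 = 2724.8 RPM.
Belt: ratio = 18/38 = 0.47368, so the impression cylinder turns at 2724.8 / 0.47368 = 5752.4 RPM.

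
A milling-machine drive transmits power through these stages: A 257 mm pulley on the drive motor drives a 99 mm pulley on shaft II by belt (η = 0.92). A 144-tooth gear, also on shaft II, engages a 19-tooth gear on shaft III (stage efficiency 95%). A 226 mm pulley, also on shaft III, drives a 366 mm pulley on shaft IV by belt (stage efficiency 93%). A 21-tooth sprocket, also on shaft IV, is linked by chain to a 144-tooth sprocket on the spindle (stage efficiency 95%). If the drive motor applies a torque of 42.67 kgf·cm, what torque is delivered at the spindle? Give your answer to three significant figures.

Belt: ratio = 99/257 = 0.38521; torque at shaft II = 42.67 × 0.38521 × 0.92 = 15.122 kgf·cm.
Gear mesh: ratio = 19/144 = 0.13194; torque at shaft III = 15.122 × 0.13194 × 0.95 = 1.8955 kgf·cm.
Belt: ratio = 366/226 = 1.6195; torque at shaft IV = 1.8955 × 1.6195 × 0.93 = 2.8548 kgf·cm.
Chain: ratio = 144/21 = 6.8571; torque at the spindle = 2.8548 × 6.8571 × 0.95 = 18.597 kgf·cm.

18.6 kgf·cm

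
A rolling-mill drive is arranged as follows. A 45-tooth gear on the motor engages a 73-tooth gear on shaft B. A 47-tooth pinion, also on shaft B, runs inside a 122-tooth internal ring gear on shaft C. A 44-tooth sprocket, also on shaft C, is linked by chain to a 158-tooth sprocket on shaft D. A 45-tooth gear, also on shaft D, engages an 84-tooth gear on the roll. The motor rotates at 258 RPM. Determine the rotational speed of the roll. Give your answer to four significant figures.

9.141 RPM

Gear mesh: ratio = 73/45 = 1.6222, so shaft B turns at 258 / 1.6222 = 159.04 RPM.
Internal gear: ratio = 122/47 = 2.5957, so shaft C turns at 159.04 / 2.5957 = 61.27 RPM.
Chain: ratio = 158/44 = 3.5909, so shaft D turns at 61.27 / 3.5909 = 17.063 RPM.
Gear mesh: ratio = 84/45 = 1.8667, so the roll turns at 17.063 / 1.8667 = 9.1406 RPM.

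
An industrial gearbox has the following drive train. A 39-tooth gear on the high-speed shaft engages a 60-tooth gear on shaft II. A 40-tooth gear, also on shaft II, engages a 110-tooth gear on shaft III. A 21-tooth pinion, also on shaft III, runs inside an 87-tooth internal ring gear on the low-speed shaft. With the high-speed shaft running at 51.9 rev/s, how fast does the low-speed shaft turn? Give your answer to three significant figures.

the high-speed shaft → shaft II (gear mesh, 60/39): 51.9 ÷ 1.5385 = 33.735 rev/s
shaft II → shaft III (gear mesh, 110/40): 33.735 ÷ 2.75 = 12.267 rev/s
shaft III → the low-speed shaft (internal gear, 87/21): 12.267 ÷ 4.1429 = 2.9611 rev/s

2.96 rev/s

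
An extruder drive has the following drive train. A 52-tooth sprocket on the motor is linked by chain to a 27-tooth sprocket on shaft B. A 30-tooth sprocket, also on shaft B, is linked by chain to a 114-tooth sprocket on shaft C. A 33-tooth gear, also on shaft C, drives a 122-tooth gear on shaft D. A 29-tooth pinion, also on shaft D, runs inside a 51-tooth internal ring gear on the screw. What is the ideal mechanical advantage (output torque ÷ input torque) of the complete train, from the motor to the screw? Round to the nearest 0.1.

12.8

Each stage contributes driven/driver: chain 27/52 = 0.51923, chain 114/30 = 3.8, gear mesh 122/33 = 3.697, internal gear 51/29 = 1.7586.
Overall: 0.51923 × 3.8 × 3.697 × 1.7586 = 12.828.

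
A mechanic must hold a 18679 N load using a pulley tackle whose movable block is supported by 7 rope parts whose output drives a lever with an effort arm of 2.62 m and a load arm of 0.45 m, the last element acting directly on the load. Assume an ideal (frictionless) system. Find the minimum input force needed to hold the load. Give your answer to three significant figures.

Block-and-tackle MA = number of supporting rope parts = 7.
Lever MA = effort arm / load arm = 2.62/0.45 = 5.8222.
Combined ideal MA = 7 × 5.8222 = 40.756.
Effort = load / MA = 18679 / 40.756 = 458.32 N.

458 N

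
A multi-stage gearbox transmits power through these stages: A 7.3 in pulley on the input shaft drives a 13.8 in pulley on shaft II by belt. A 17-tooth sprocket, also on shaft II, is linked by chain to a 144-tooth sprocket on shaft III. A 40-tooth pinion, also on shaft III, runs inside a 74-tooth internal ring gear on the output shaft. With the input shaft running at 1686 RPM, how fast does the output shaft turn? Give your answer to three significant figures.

56.9 RPM

Belt: ratio = 13.8/7.3 = 1.8904, so shaft II turns at 1686 / 1.8904 = 891.87 RPM.
Chain: ratio = 144/17 = 8.4706, so shaft III turns at 891.87 / 8.4706 = 105.29 RPM.
Internal gear: ratio = 74/40 = 1.85, so the output shaft turns at 105.29 / 1.85 = 56.914 RPM.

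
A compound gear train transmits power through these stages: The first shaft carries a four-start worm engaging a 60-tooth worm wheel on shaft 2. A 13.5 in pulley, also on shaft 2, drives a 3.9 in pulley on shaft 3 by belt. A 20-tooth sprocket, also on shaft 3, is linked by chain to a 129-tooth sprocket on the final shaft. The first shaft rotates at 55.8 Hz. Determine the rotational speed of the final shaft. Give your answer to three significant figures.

2.00 Hz

Worm: ratio = 60/4 = 15, so shaft 2 turns at 55.8 / 15 = 3.72 Hz.
Belt: ratio = 3.9/13.5 = 0.28889, so shaft 3 turns at 3.72 / 0.28889 = 12.877 Hz.
Chain: ratio = 129/20 = 6.45, so the final shaft turns at 12.877 / 6.45 = 1.9964 Hz.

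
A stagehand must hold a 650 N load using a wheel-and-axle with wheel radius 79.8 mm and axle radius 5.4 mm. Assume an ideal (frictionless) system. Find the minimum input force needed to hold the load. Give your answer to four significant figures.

Wheel-and-axle MA = R/r = 79.8/5.4 = 14.778.
Effort = load / MA = 650 / 14.778 = 43.985 N.

43.98 N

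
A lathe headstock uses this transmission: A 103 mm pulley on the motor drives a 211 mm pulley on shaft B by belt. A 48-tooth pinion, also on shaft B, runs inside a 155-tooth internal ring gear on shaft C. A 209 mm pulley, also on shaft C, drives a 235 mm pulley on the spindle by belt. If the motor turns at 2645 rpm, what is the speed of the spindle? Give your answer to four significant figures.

355.6 rpm

the motor → shaft B (belt, 211/103): 2645 ÷ 2.0485 = 1291.2 rpm
shaft B → shaft C (internal gear, 155/48): 1291.2 ÷ 3.2292 = 399.84 rpm
shaft C → the spindle (belt, 235/209): 399.84 ÷ 1.1244 = 355.61 rpm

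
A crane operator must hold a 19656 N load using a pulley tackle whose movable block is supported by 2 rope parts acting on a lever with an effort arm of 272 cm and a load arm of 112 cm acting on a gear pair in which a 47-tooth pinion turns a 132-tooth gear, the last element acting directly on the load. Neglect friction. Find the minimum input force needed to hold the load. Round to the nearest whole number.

Block-and-tackle MA = number of supporting rope parts = 2.
Lever MA = effort arm / load arm = 272/112 = 2.4286.
Gear pair MA = 132/47 = 2.8085.
Combined ideal MA = 2 × 2.4286 × 2.8085 = 13.641.
Effort = load / MA = 19656 / 13.641 = 1440.9 N.

1441 N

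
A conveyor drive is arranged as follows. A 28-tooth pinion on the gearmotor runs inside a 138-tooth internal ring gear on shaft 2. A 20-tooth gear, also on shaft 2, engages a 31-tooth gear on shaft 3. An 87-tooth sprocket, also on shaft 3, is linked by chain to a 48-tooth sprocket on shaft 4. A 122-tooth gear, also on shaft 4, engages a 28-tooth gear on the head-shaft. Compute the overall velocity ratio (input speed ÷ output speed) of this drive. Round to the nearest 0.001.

Each stage contributes driven/driver: internal gear 138/28 = 4.9286, gear mesh 31/20 = 1.55, chain 48/87 = 0.55172, gear mesh 28/122 = 0.22951.
Overall: 4.9286 × 1.55 × 0.55172 × 0.22951 = 0.96733.

0.967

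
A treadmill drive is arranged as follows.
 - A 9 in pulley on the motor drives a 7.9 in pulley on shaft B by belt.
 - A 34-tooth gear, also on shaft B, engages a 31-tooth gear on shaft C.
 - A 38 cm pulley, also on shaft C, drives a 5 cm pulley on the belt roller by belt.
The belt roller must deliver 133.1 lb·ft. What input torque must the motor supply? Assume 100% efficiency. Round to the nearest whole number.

Overall ratio R = 0.87778 × 0.91176 × 0.13158 = 0.10531.
Input torque = output torque / R = 133.1 / 0.10531 = 1263.9 lb·ft.

1264 lb·ft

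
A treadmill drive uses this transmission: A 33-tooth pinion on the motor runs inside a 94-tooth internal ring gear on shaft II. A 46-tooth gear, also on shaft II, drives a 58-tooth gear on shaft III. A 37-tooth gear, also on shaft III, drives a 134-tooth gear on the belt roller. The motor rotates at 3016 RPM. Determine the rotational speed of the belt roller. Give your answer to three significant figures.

232 RPM

internal gear 94/33 = 2.8485 → 3016/2.8485 = 1058.8 RPM
gear mesh 58/46 = 1.2609 → 1058.8/1.2609 = 839.74 RPM
gear mesh 134/37 = 3.6216 → 839.74/3.6216 = 231.87 RPM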